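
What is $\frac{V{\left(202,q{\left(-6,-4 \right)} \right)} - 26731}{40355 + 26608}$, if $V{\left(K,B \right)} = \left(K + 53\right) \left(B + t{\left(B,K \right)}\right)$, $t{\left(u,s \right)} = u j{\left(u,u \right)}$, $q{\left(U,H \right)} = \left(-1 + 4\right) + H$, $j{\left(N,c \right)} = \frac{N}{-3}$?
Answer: $- \frac{27071}{66963} \approx -0.40427$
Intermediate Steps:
$j{\left(N,c \right)} = - \frac{N}{3}$ ($j{\left(N,c \right)} = N \left(- \frac{1}{3}\right) = - \frac{N}{3}$)
$q{\left(U,H \right)} = 3 + H$
$t{\left(u,s \right)} = - \frac{u^{2}}{3}$ ($t{\left(u,s \right)} = u \left(- \frac{u}{3}\right) = - \frac{u^{2}}{3}$)
$V{\left(K,B \right)} = \left(53 + K\right) \left(B - \frac{B^{2}}{3}\right)$ ($V{\left(K,B \right)} = \left(K + 53\right) \left(B - \frac{B^{2}}{3}\right) = \left(53 + K\right) \left(B - \frac{B^{2}}{3}\right)$)
$\frac{V{\left(202,q{\left(-6,-4 \right)} \right)} - 26731}{40355 + 26608} = \frac{\frac{\left(3 - 4\right) \left(159 - 53 \left(3 - 4\right) + 3 \cdot 202 - \left(3 - 4\right) 202\right)}{3} - 26731}{40355 + 26608} = \frac{\frac{1}{3} \left(-1\right) \left(159 - -53 + 606 - \left(-1\right) 202\right) - 26731}{66963} = \left(\frac{1}{3} \left(-1\right) \left(159 + 53 + 606 + 202\right) - 26731\right) \frac{1}{66963} = \left(\frac{1}{3} \left(-1\right) 1020 - 26731\right) \frac{1}{66963} = \left(-340 - 26731\right) \frac{1}{66963} = \left(-27071\right) \frac{1}{66963} = - \frac{27071}{66963}$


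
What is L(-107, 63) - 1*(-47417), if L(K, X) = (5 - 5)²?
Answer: 47417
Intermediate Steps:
L(K, X) = 0 (L(K, X) = 0² = 0)
L(-107, 63) - 1*(-47417) = 0 - 1*(-47417) = 0 + 47417 = 47417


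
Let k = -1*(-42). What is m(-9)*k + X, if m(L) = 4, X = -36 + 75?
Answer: 207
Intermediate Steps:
X = 39
k = 42
m(-9)*k + X = 4*42 + 39 = 168 + 39 = 207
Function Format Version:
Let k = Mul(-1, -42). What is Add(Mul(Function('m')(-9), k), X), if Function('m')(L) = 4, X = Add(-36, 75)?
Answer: 207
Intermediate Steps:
X = 39
k = 42
Add(Mul(Function('m')(-9), k), X) = Add(Mul(4, 42), 39) = Add(168, 39) = 207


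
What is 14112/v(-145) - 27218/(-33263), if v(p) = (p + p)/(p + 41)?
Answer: 27155878/5365 ≈ 5061.7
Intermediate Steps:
v(p) = 2*p/(41 + p) (v(p) = (2*p)/(41 + p) = 2*p/(41 + p))
14112/v(-145) - 27218/(-33263) = 14112/((2*(-145)/(41 - 145))) - 27218/(-33263) = 14112/((2*(-145)/(-104))) - 27218*(-1/33263) = 14112/((2*(-145)*(-1/104))) + 878/1073 = 14112/(145/52) + 878/1073 = 14112*(52/145) + 878/1073 = 733824/145 + 878/1073 = 27155878/5365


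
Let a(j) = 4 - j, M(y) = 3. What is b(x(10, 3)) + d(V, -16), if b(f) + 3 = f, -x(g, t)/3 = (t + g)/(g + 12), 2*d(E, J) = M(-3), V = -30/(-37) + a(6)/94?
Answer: -36/11 ≈ -3.2727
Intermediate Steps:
V = 1373/1739 (V = -30/(-37) + (4 - 1*6)/94 = -30*(-1/37) + (4 - 6)*(1/94) = 30/37 - 2*1/94 = 30/37 - 1/47 = 1373/1739 ≈ 0.78953)
d(E, J) = 3/2 (d(E, J) = (1/2)*3 = 3/2)
x(g, t) = -3*(g + t)/(12 + g) (x(g, t) = -3*(t + g)/(g + 12) = -3*(g + t)/(12 + g))
b(f) = -3 + f
b(x(10, 3)) + d(V, -16) = (-3 + 3*(-1*10 - 1*3)/(12 + 10)) + 3/2 = (-3 + 3*(-10 - 3)/22) + 3/2 = (-3 + 3*(1/22)*(-13)) + 3/2 = (-3 - 39/22) + 3/2 = -105/22 + 3/2 = -36/11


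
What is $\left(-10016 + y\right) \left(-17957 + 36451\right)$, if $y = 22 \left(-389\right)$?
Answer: $-343507556$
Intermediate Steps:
$y = -8558$
$\left(-10016 + y\right) \left(-17957 + 36451\right) = \left(-10016 - 8558\right) \left(-17957 + 36451\right) = \left(-18574\right) 18494 = -343507556$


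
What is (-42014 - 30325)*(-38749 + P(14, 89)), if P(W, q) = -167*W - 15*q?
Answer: 3068765058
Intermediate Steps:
(-42014 - 30325)*(-38749 + P(14, 89)) = (-42014 - 30325)*(-38749 + (-167*14 - 15*89)) = -72339*(-38749 + (-2338 - 1335)) = -72339*(-38749 - 3673) = -72339*(-42422) = 3068765058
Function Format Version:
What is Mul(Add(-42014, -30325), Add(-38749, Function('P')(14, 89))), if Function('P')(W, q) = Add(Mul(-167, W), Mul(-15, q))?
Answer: 3068765058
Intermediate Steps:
Mul(Add(-42014, -30325), Add(-38749, Function('P')(14, 89))) = Mul(Add(-42014, -30325), Add(-38749, Add(Mul(-167, 14), Mul(-15, 89)))) = Mul(-72339, Add(-38749, Add(-2338, -1335))) = Mul(-72339, Add(-38749, -3673)) = Mul(-72339, -42422) = 3068765058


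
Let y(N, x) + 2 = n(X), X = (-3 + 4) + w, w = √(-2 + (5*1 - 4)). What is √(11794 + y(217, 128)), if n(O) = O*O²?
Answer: √(11790 + 2*I) ≈ 108.58 + 0.0092*I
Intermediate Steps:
w = I (w = √(-2 + (5 - 4)) = √(-2 + 1) = √(-1) = I ≈ 1.0*I)
X = 1 + I (X = (-3 + 4) + I = 1 + I ≈ 1.0 + 1.0*I)
n(O) = O³
y(N, x) = -2 + (1 + I)³
√(11794 + y(217, 128)) = √(11794 + (-4 + 2*I)) = √(11790 + 2*I)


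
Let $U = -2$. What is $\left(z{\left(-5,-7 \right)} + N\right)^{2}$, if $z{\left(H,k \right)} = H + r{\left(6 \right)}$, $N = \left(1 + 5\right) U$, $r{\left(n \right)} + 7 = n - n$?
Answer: $576$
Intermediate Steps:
$r{\left(n \right)} = -7$ ($r{\left(n \right)} = -7 + \left(n - n\right) = -7 + 0 = -7$)
$N = -12$ ($N = \left(1 + 5\right) \left(-2\right) = 6 \left(-2\right) = -12$)
$z{\left(H,k \right)} = -7 + H$ ($z{\left(H,k \right)} = H - 7 = -7 + H$)
$\left(z{\left(-5,-7 \right)} + N\right)^{2} = \left(\left(-7 - 5\right) - 12\right)^{2} = \left(-12 - 12\right)^{2} = \left(-24\right)^{2} = 576$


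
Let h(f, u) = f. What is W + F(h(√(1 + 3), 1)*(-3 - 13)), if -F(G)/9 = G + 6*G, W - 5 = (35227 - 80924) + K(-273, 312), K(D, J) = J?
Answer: -43364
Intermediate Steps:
W = -45380 (W = 5 + ((35227 - 80924) + 312) = 5 + (-45697 + 312) = 5 - 45385 = -45380)
F(G) = -63*G (F(G) = -9*(G + 6*G) = -63*G)
W + F(h(√(1 + 3), 1)*(-3 - 13)) = -45380 - 63*√(1 + 3)*(-3 - 13) = -45380 - 63*√4*(-16) = -45380 - 126*(-16) = -45380 - 63*(-32) = -45380 + 2016 = -43364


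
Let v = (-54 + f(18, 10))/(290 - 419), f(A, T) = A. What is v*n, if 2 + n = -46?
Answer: -576/43 ≈ -13.395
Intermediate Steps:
n = -48 (n = -2 - 46 = -48)
v = 12/43 (v = (-54 + 18)/(290 - 419) = -36/(-129) = -36*(-1/129) = 12/43 ≈ 0.27907)
v*n = (12/43)*(-48) = -576/43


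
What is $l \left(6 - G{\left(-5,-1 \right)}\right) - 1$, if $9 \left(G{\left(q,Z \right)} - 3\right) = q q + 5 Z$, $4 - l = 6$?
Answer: $- \frac{23}{9} \approx -2.5556$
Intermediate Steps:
$l = -2$ ($l = 4 - 6 = -2$)
$G{\left(q,Z \right)} = 3 + \frac{q^{2}}{9} + \frac{5 Z}{9}$ ($G{\left(q,Z \right)} = 3 + \frac{q q + 5 Z}{9} = 3 + \frac{q^{2} + 5 Z}{9} = 3 + \left(\frac{q^{2}}{9} + \frac{5 Z}{9}\right) = 3 + \frac{q^{2}}{9} + \frac{5 Z}{9}$)
$l \left(6 - G{\left(-5,-1 \right)}\right) - 1 = - 2 \left(6 - \left(3 + \frac{\left(-5\right)^{2}}{9} + \frac{5}{9} \left(-1\right)\right)\right) - 1 = - 2 \left(6 - \left(3 + \frac{1}{9} \cdot 25 - \frac{5}{9}\right)\right) - 1 = - 2 \left(6 - \left(3 + \frac{25}{9} - \frac{5}{9}\right)\right) - 1 = - 2 \left(6 - \frac{47}{9}\right) - 1 = \left(-2\right) \frac{7}{9} - 1 = - \frac{14}{9} - 1 = - \frac{23}{9}$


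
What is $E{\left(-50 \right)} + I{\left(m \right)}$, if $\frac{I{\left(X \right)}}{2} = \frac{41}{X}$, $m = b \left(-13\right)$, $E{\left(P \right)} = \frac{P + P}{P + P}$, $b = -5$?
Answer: $\frac{147}{65} \approx 2.2615$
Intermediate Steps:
$E{\left(P \right)} = 1$ ($E{\left(P \right)} = \frac{2 P}{2 P} = 2 P \frac{1}{2 P} = 1$)
$m = 65$ ($m = \left(-5\right) \left(-13\right) = 65$)
$I{\left(X \right)} = \frac{82}{X}$ ($I{\left(X \right)} = 2 \frac{41}{X} = \frac{82}{X}$)
$E{\left(-50 \right)} + I{\left(m \right)} = 1 + \frac{82}{65} = \frac{147}{65}$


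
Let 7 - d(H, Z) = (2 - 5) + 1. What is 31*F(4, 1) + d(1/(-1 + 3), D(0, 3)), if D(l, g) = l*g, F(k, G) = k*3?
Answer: 381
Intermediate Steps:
F(k, G) = 3*k
D(l, g) = g*l
d(H, Z) = 9 (d(H, Z) = 7 - ((2 - 5) + 1) = 7 - (-3 + 1) = 7 - 1*(-2) = 7 + 2 = 9)
31*F(4, 1) + d(1/(-1 + 3), D(0, 3)) = 31*(3*4) + 9 = 31*12 + 9 = 372 + 9 = 381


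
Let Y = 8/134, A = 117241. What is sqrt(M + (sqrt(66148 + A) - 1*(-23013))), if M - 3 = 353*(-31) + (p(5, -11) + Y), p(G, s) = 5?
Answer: sqrt(54218410 + 4489*sqrt(183389))/67 ≈ 111.83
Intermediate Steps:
Y = 4/67 (Y = 8*(1/134) = 4/67 ≈ 0.059702)
M = -732641/67 (M = 3 + (353*(-31) + (5 + 4/67)) = 3 + (-10943 + 339/67) = 3 - 732842/67 = -732641/67 ≈ -10935.)
sqrt(M + (sqrt(66148 + A) - 1*(-23013))) = sqrt(-732641/67 + (sqrt(66148 + 117241) - 1*(-23013))) = sqrt(-732641/67 + (sqrt(183389) + 23013)) = sqrt(-732641/67 + (23013 + sqrt(183389))) = sqrt(809230/67 + sqrt(183389))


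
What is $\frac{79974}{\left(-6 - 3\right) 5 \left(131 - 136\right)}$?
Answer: $\frac{8886}{25} \approx 355.44$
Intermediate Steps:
$\frac{79974}{\left(-6 - 3\right) 5 \left(131 - 136\right)} = \frac{79974}{\left(-9\right) 5 \left(-5\right)} = \frac{79974}{\left(-45\right) \left(-5\right)} = \frac{79974}{225} = 79974 \cdot \frac{1}{225} = \frac{8886}{25}$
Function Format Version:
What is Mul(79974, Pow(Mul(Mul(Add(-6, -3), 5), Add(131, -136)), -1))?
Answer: Rational(8886, 25) ≈ 355.44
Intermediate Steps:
Mul(79974, Pow(Mul(Mul(Add(-6, -3), 5), Add(131, -136)), -1)) = Mul(79974, Pow(Mul(Mul(-9, 5), -5), -1)) = Mul(79974, Pow(Mul(-45, -5), -1)) = Mul(79974, Pow(225, -1)) = Mul(79974, Rational(1, 225)) = Rational(8886, 25)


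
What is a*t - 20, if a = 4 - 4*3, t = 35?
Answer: -300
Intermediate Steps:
a = -8 (a = 4 - 12 = -8)
a*t - 20 = -8*35 - 20 = -280 - 20 = -300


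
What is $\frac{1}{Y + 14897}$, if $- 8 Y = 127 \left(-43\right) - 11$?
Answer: $\frac{1}{15581} \approx 6.4181 \cdot 10^{-5}$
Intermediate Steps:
$Y = 684$ ($Y = - \frac{127 \left(-43\right) - 11}{8} = - \frac{-5461 - 11}{8} = \left(- \frac{1}{8}\right) \left(-5472\right) = 684$)
$\frac{1}{Y + 14897} = \frac{1}{684 + 14897} = \frac{1}{15581}$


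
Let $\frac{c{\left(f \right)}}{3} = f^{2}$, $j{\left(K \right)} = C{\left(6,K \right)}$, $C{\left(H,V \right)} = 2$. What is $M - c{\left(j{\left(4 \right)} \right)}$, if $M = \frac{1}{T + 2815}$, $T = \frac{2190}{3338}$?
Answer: $- \frac{56390291}{4699330} \approx -12.0$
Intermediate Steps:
$T = \frac{1095}{1669}$ ($T = 2190 \cdot \frac{1}{3338} = \frac{1095}{1669} \approx 0.65608$)
$j{\left(K \right)} = 2$
$c{\left(f \right)} = 3 f^{2}$
$M = \frac{1669}{4699330}$ ($M = \frac{1}{\frac{1095}{1669} + 2815} = \frac{1}{\frac{4699330}{1669}} = \frac{1669}{4699330} \approx 0.00035516$)
$M - c{\left(j{\left(4 \right)} \right)} = \frac{1669}{4699330} - 3 \cdot 2^{2} = \frac{1669}{4699330} - 3 \cdot 4 = \frac{1669}{4699330} - 12 = - \frac{56390291}{4699330}$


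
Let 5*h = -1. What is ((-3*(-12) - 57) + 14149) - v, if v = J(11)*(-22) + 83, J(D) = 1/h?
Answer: 13935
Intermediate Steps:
h = -1/5 (h = (1/5)*(-1) = -1/5 ≈ -0.20000)
J(D) = -5 (J(D) = 1/(-1/5) = -5)
v = 193 (v = -5*(-22) + 83 = 110 + 83 = 193)
((-3*(-12) - 57) + 14149) - v = ((-3*(-12) - 57) + 14149) - 1*193 = ((36 - 57) + 14149) - 193 = (-21 + 14149) - 193 = 14128 - 193 = 13935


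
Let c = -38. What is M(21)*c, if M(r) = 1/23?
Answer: -38/23 ≈ -1.6522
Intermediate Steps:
M(r) = 1/23
M(21)*c = (1/23)*(-38) = -38/23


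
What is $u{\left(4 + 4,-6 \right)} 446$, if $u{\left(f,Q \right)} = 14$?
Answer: $6244$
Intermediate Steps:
$u{\left(4 + 4,-6 \right)} 446 = 14 \cdot 446 = 6244$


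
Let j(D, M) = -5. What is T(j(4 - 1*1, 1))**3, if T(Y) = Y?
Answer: -125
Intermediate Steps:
T(j(4 - 1*1, 1))**3 = (-5)**3 = -125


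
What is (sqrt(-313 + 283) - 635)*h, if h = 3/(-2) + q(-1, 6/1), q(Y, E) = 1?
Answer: 635/2 - I*sqrt(30)/2 ≈ 317.5 - 2.7386*I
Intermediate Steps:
h = -1/2 (h = 3/(-2) + 1 = 3*(-1/2) + 1 = -3/2 + 1 = -1/2 ≈ -0.50000)
(sqrt(-313 + 283) - 635)*h = (sqrt(-313 + 283) - 635)*(-1/2) = (sqrt(-30) - 635)*(-1/2) = (I*sqrt(30) - 635)*(-1/2) = (-635 + I*sqrt(30))*(-1/2) = 635/2 - I*sqrt(30)/2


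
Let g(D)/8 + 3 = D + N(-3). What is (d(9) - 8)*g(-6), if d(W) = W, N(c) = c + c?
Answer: -120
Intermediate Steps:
N(c) = 2*c
g(D) = -72 + 8*D (g(D) = -24 + 8*(D + 2*(-3)) = -24 + 8*(D - 6) = -24 + 8*(-6 + D) = -24 + (-48 + 8*D) = -72 + 8*D)
(d(9) - 8)*g(-6) = (9 - 8)*(-72 + 8*(-6)) = 1*(-72 - 48) = 1*(-120) = -120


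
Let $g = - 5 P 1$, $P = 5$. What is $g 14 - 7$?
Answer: $-357$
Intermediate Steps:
$g = -25$ ($g = \left(-5\right) 5 \cdot 1 = \left(-25\right) 1 = -25$)
$g 14 - 7 = \left(-25\right) 14 - 7 = -350 - 7 = -357$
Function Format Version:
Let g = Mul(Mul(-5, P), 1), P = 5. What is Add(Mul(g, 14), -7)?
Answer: -357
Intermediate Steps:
g = -25 (g = Mul(Mul(-5, 5), 1) = Mul(-25, 1) = -25)
Add(Mul(g, 14), -7) = Add(Mul(-25, 14), -7) = Add(-350, -7) = -357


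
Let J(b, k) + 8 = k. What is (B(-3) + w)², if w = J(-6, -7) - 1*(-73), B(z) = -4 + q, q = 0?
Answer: 2916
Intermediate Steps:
B(z) = -4 (B(z) = -4 + 0 = -4)
J(b, k) = -8 + k
w = 58 (w = (-8 - 7) - 1*(-73) = -15 + 73 = 58)
(B(-3) + w)² = (-4 + 58)² = 54² = 2916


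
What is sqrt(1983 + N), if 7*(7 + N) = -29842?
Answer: I*sqrt(112070)/7 ≈ 47.824*I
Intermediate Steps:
N = -29891/7 (N = -7 + (1/7)*(-29842) = -7 - 29842/7 = -29891/7 ≈ -4270.1)
sqrt(1983 + N) = sqrt(1983 - 29891/7) = sqrt(-16010/7) = I*sqrt(112070)/7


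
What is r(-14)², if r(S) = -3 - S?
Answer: 121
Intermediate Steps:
r(-14)² = (-3 - 1*(-14))² = (-3 + 14)² = 11² = 121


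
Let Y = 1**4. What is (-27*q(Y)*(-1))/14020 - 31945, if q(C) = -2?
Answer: -223934477/7010 ≈ -31945.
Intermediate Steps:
Y = 1
(-27*q(Y)*(-1))/14020 - 31945 = (-27*(-2)*(-1))/14020 - 31945 = (54*(-1))*(1/14020) - 31945 = -54*1/14020 - 31945 = -27/7010 - 31945 = -223934477/7010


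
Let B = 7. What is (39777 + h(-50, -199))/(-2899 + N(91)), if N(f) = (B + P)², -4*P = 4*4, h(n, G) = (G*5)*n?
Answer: -89527/2890 ≈ -30.978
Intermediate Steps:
h(n, G) = 5*G*n (h(n, G) = (5*G)*n = 5*G*n)
P = -4 ≈ -4.0000
N(f) = 9 (N(f) = (7 - 4)² = 3² = 9)
(39777 + h(-50, -199))/(-2899 + N(91)) = (39777 + 5*(-199)*(-50))/(-2899 + 9) = (39777 + 49750)/(-2890) = 89527*(-1/2890) = -89527/2890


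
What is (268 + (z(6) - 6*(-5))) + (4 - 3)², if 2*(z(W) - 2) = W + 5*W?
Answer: 319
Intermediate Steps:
z(W) = 2 + 3*W (z(W) = 2 + (W + 5*W)/2 = 2 + (6*W)/2 = 2 + 3*W)
(268 + (z(6) - 6*(-5))) + (4 - 3)² = (268 + ((2 + 3*6) - 6*(-5))) + (4 - 3)² = (268 + ((2 + 18) + 30)) + 1² = (268 + (20 + 30)) + 1 = (268 + 50) + 1 = 318 + 1 = 319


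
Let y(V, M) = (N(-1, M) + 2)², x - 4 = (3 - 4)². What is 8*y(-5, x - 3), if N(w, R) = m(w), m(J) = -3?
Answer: 8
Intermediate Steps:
N(w, R) = -3
x = 5 (x = 4 + (3 - 4)² = 4 + (-1)² = 4 + 1 = 5)
y(V, M) = 1 (y(V, M) = (-3 + 2)² = (-1)² = 1)
8*y(-5, x - 3) = 8*1 = 8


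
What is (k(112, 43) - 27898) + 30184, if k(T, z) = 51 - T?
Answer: 2225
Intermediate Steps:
(k(112, 43) - 27898) + 30184 = ((51 - 1*112) - 27898) + 30184 = ((51 - 112) - 27898) + 30184 = (-61 - 27898) + 30184 = -27959 + 30184 = 2225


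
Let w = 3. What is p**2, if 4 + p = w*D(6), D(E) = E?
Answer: 196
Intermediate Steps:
p = 14 (p = -4 + 3*6 = -4 + 18 = 14)
p**2 = 14**2 = 196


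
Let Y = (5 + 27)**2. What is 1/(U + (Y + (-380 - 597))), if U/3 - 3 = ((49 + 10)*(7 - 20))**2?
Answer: 1/1764923 ≈ 5.6660e-7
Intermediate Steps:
U = 1764876 (U = 9 + 3*((49 + 10)*(7 - 20))**2 = 9 + 3*(59*(-13))**2 = 9 + 3*(-767)**2 = 9 + 3*588289 = 9 + 1764867 = 1764876)
Y = 1024 (Y = 32**2 = 1024)
1/(U + (Y + (-380 - 597))) = 1/(1764876 + (1024 + (-380 - 597))) = 1/(1764876 + (1024 - 977)) = 1/(1764876 + 47) = 1/1764923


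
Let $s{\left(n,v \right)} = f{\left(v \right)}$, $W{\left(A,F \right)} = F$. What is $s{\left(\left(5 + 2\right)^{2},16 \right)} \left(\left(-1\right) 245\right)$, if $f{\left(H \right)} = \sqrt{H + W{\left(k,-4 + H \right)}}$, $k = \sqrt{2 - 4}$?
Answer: $- 490 \sqrt{7} \approx -1296.4$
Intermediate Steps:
$k = i \sqrt{2}$ ($k = \sqrt{-2} = i \sqrt{2} \approx 1.4142 i$)
$f{\left(H \right)} = \sqrt{-4 + 2 H}$ ($f{\left(H \right)} = \sqrt{H + \left(-4 + H\right)} = \sqrt{-4 + 2 H}$)
$s{\left(n,v \right)} = \sqrt{-4 + 2 v}$
$s{\left(\left(5 + 2\right)^{2},16 \right)} \left(\left(-1\right) 245\right) = \sqrt{-4 + 2 \cdot 16} \left(\left(-1\right) 245\right) = \sqrt{-4 + 32} \left(-245\right) = \sqrt{28} \left(-245\right) = 2 \sqrt{7} \left(-245\right) = - 490 \sqrt{7}$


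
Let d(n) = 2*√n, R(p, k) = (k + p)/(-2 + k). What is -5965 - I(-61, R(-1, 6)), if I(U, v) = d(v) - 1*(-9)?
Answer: -5974 - √5 ≈ -5976.2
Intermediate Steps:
R(p, k) = (k + p)/(-2 + k)
I(U, v) = 9 + 2*√v (I(U, v) = 2*√v - 1*(-9) = 2*√v + 9 = 9 + 2*√v)
-5965 - I(-61, R(-1, 6)) = -5965 - (9 + 2*√((6 - 1)/(-2 + 6))) = -5965 - (9 + 2*√(5/4)) = -5965 - (9 + 2*(√5/2)) = -5965 - (9 + √5) = -5965 + (-9 - √5) = -5974 - √5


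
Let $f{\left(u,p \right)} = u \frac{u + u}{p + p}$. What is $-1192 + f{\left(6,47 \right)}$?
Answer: $- \frac{55988}{47} \approx -1191.2$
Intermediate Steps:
$f{\left(u,p \right)} = \frac{u^{2}}{p}$ ($f{\left(u,p \right)} = u \frac{2 u}{2 p} = u 2 u \frac{1}{2 p} = u \frac{u}{p} = \frac{u^{2}}{p}$)
$-1192 + f{\left(6,47 \right)} = -1192 + \frac{6^{2}}{47} = -1192 + \frac{1}{47} \cdot 36 = -1192 + \frac{36}{47} = - \frac{55988}{47}$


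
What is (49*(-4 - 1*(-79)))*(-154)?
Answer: -565950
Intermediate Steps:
(49*(-4 - 1*(-79)))*(-154) = (49*(-4 + 79))*(-154) = (49*75)*(-154) = 3675*(-154) = -565950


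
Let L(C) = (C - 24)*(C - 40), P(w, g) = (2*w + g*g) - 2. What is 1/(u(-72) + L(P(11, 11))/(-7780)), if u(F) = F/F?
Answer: -7780/4037 ≈ -1.9272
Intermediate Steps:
P(w, g) = -2 + g**2 + 2*w (P(w, g) = (2*w + g**2) - 2 = (g**2 + 2*w) - 2 = -2 + g**2 + 2*w)
L(C) = (-40 + C)*(-24 + C) (L(C) = (-24 + C)*(-40 + C) = (-40 + C)*(-24 + C))
u(F) = 1
1/(u(-72) + L(P(11, 11))/(-7780)) = 1/(1 + (960 + (-2 + 11**2 + 2*11)**2 - 64*(-2 + 11**2 + 2*11))/(-7780)) = 1/(1 + (960 + (-2 + 121 + 22)**2 - 64*(-2 + 121 + 22))*(-1/7780)) = 1/(1 + (960 + 141**2 - 64*141)*(-1/7780)) = 1/(1 + (960 + 19881 - 9024)*(-1/7780)) = 1/(1 + 11817*(-1/7780)) = 1/(1 - 11817/7780) = 1/(-4037/7780) = -7780/4037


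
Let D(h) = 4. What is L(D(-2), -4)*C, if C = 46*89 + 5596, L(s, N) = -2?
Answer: -19380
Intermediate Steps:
C = 9690 (C = 4094 + 5596 = 9690)
L(D(-2), -4)*C = -2*9690 = -19380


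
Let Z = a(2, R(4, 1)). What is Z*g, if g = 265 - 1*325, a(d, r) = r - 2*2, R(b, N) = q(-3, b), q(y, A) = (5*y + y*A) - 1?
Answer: 1920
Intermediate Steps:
q(y, A) = -1 + 5*y + A*y (q(y, A) = (5*y + A*y) - 1 = -1 + 5*y + A*y)
R(b, N) = -16 - 3*b (R(b, N) = -1 + 5*(-3) + b*(-3) = -1 - 15 - 3*b = -16 - 3*b)
a(d, r) = -4 + r (a(d, r) = r - 4 = -4 + r)
Z = -32 (Z = -4 + (-16 - 3*4) = -4 + (-16 - 12) = -4 - 28 = -32)
g = -60 (g = 265 - 325 = -60)
Z*g = -32*(-60) = 1920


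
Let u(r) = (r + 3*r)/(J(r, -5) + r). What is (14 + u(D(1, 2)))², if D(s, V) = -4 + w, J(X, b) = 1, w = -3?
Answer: 3136/9 ≈ 348.44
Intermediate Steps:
D(s, V) = -7 (D(s, V) = -4 - 3 = -7)
u(r) = 4*r/(1 + r) (u(r) = (r + 3*r)/(1 + r) = (4*r)/(1 + r) = 4*r/(1 + r))
(14 + u(D(1, 2)))² = (14 + 4*(-7)/(1 - 7))² = (14 + 4*(-7)/(-6))² = (14 + 4*(-7)*(-⅙))² = (14 + 14/3)² = (56/3)² = 3136/9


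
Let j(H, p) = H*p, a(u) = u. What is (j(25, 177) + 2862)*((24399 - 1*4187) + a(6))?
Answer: 147328566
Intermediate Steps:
(j(25, 177) + 2862)*((24399 - 1*4187) + a(6)) = (25*177 + 2862)*((24399 - 1*4187) + 6) = (4425 + 2862)*((24399 - 4187) + 6) = 7287*(20212 + 6) = 7287*20218 = 147328566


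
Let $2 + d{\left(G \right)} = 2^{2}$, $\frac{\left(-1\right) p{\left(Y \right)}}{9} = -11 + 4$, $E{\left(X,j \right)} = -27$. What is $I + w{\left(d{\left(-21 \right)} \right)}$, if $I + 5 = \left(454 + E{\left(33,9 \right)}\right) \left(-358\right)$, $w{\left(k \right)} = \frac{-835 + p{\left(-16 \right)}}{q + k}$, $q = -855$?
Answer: $- \frac{130398191}{853} \approx -1.5287 \cdot 10^{5}$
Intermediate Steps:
$p{\left(Y \right)} = 63$ ($p{\left(Y \right)} = - 9 \left(-11 + 4\right) = \left(-9\right) \left(-7\right) = 63$)
$d{\left(G \right)} = 2$ ($d{\left(G \right)} = -2 + 2^{2} = -2 + 4 = 2$)
$w{\left(k \right)} = - \frac{772}{-855 + k}$ ($w{\left(k \right)} = \frac{-835 + 63}{-855 + k} = - \frac{772}{-855 + k}$)
$I = -152871$ ($I = -5 + \left(454 - 27\right) \left(-358\right) = -5 + 427 \left(-358\right) = -5 - 152866 = -152871$)
$I + w{\left(d{\left(-21 \right)} \right)} = -152871 - \frac{772}{-855 + 2} = -152871 - \frac{772}{-853} = -152871 - - \frac{772}{853} = -152871 + \frac{772}{853} = - \frac{130398191}{853}$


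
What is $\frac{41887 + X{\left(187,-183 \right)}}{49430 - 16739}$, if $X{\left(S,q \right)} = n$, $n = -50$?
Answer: $\frac{2461}{1923} \approx 1.2798$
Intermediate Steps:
$X{\left(S,q \right)} = -50$
$\frac{41887 + X{\left(187,-183 \right)}}{49430 - 16739} = \frac{41887 - 50}{49430 - 16739} = \frac{41837}{32691} = 41837 \cdot \frac{1}{32691} = \frac{2461}{1923}$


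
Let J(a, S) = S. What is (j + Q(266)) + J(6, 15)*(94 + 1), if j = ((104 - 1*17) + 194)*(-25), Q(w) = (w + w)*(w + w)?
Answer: 277424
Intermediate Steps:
Q(w) = 4*w² (Q(w) = (2*w)*(2*w) = 4*w²)
j = -7025 (j = ((104 - 17) + 194)*(-25) = (87 + 194)*(-25) = 281*(-25) = -7025)
(j + Q(266)) + J(6, 15)*(94 + 1) = (-7025 + 4*266²) + 15*(94 + 1) = (-7025 + 4*70756) + 15*95 = (-7025 + 283024) + 1425 = 275999 + 1425 = 277424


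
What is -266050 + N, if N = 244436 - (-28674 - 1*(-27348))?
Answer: -20288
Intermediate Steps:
N = 245762 (N = 244436 - (-28674 + 27348) = 244436 - 1*(-1326) = 244436 + 1326 = 245762)
-266050 + N = -266050 + 245762 = -20288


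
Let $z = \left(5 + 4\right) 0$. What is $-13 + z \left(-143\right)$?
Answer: $-13$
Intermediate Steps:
$z = 0$ ($z = 9 \cdot 0 = 0$)
$-13 + z \left(-143\right) = -13 + 0 \left(-143\right) = -13 + 0 = -13$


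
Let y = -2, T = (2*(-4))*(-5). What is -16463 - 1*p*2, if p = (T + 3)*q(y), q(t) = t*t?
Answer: -16807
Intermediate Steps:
T = 40 (T = -8*(-5) = 40)
q(t) = t**2
p = 172 (p = (40 + 3)*(-2)**2 = 43*4 = 172)
-16463 - 1*p*2 = -16463 - 1*172*2 = -16463 - 172*2 = -16463 - 1*344 = -16463 - 344 = -16807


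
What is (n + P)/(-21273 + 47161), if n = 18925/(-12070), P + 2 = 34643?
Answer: 83619589/62493632 ≈ 1.3380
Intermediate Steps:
P = 34641 (P = -2 + 34643 = 34641)
n = -3785/2414 (n = 18925*(-1/12070) = -3785/2414 ≈ -1.5679)
(n + P)/(-21273 + 47161) = (-3785/2414 + 34641)/(-21273 + 47161) = (83619589/2414)/25888 = (83619589/2414)*(1/25888) = 83619589/62493632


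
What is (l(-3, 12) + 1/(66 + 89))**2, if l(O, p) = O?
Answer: 215296/24025 ≈ 8.9613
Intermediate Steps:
(l(-3, 12) + 1/(66 + 89))**2 = (-3 + 1/(66 + 89))**2 = (-3 + 1/155)**2 = (-464/155)**2 = 215296/24025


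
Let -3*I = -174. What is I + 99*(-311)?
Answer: -30731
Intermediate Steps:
I = 58 (I = -1/3*(-174) = 58)
I + 99*(-311) = 58 + 99*(-311) = 58 - 30789 = -30731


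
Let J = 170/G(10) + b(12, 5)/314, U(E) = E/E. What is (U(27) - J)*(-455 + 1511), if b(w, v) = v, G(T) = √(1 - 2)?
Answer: 163152/157 + 179520*I ≈ 1039.2 + 1.7952e+5*I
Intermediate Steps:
G(T) = I (G(T) = √(-1) = I)
U(E) = 1
J = 5/314 - 170*I (J = 170/I + 5/314 = 170*(-I) + 5*(1/314) = -170*I + 5/314 = 5/314 - 170*I ≈ 0.015924 - 170.0*I)
(U(27) - J)*(-455 + 1511) = (1 - (5/314 - 170*I))*(-455 + 1511) = (1 + (-5/314 + 170*I))*1056 = (309/314 + 170*I)*1056 = 163152/157 + 179520*I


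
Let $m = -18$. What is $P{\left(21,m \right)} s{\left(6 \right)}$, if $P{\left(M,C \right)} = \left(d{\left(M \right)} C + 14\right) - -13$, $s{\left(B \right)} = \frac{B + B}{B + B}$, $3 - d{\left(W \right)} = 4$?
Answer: $45$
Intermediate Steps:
$d{\left(W \right)} = -1$ ($d{\left(W \right)} = 3 - 4 = -1$)
$s{\left(B \right)} = 1$ ($s{\left(B \right)} = \frac{2 B}{2 B} = 2 B \frac{1}{2 B} = 1$)
$P{\left(M,C \right)} = 27 - C$ ($P{\left(M,C \right)} = \left(- C + 14\right) - -13 = \left(14 - C\right) + 13 = 27 - C$)
$P{\left(21,m \right)} s{\left(6 \right)} = \left(27 - -18\right) 1 = \left(27 + 18\right) 1 = 45 \cdot 1 = 45$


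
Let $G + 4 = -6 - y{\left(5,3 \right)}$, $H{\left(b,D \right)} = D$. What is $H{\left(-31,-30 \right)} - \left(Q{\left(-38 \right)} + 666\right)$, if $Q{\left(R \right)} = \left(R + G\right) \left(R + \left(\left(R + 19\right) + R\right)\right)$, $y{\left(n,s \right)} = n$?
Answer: $-5731$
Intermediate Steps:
$G = -15$ ($G = -4 - 11 = -15$)
$Q{\left(R \right)} = \left(-15 + R\right) \left(19 + 3 R\right)$ ($Q{\left(R \right)} = \left(R - 15\right) \left(R + \left(\left(R + 19\right) + R\right)\right) = \left(-15 + R\right) \left(R + \left(\left(19 + R\right) + R\right)\right) = \left(-15 + R\right) \left(R + \left(19 + 2 R\right)\right) = \left(-15 + R\right) \left(19 + 3 R\right)$)
$H{\left(-31,-30 \right)} - \left(Q{\left(-38 \right)} + 666\right) = -30 - \left(\left(-285 - -988 + 3 \left(-38\right)^{2}\right) + 666\right) = -30 - \left(\left(-285 + 988 + 3 \cdot 1444\right) + 666\right) = -30 - \left(\left(-285 + 988 + 4332\right) + 666\right) = -30 - \left(5035 + 666\right) = -30 - 5701 = -5731$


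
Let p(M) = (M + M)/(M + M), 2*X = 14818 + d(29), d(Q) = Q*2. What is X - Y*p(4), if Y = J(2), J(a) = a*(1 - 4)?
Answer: 7444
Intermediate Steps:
J(a) = -3*a (J(a) = a*(-3) = -3*a)
Y = -6 (Y = -3*2 = -6)
d(Q) = 2*Q
X = 7438 (X = (14818 + 2*29)/2 = (14818 + 58)/2 = (½)*14876 = 7438)
p(M) = 1 (p(M) = (2*M)/((2*M)) = (2*M)*(1/(2*M)) = 1)
X - Y*p(4) = 7438 - (-6) = 7438 - 1*(-6) = 7438 + 6 = 7444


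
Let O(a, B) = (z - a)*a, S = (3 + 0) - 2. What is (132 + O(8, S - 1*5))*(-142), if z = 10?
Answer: -21016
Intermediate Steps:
S = 1 (S = 3 - 2 = 1)
O(a, B) = a*(10 - a) (O(a, B) = (10 - a)*a = a*(10 - a))
(132 + O(8, S - 1*5))*(-142) = (132 + 8*(10 - 1*8))*(-142) = (132 + 8*(10 - 8))*(-142) = (132 + 8*2)*(-142) = (132 + 16)*(-142) = 148*(-142) = -21016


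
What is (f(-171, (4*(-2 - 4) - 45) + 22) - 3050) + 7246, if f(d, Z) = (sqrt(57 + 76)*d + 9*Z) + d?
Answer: 3602 - 171*sqrt(133) ≈ 1629.9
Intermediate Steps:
f(d, Z) = d + 9*Z + d*sqrt(133) (f(d, Z) = (sqrt(133)*d + 9*Z) + d = (d*sqrt(133) + 9*Z) + d = (9*Z + d*sqrt(133)) + d = d + 9*Z + d*sqrt(133))
(f(-171, (4*(-2 - 4) - 45) + 22) - 3050) + 7246 = ((-171 + 9*((4*(-2 - 4) - 45) + 22) - 171*sqrt(133)) - 3050) + 7246 = ((-171 + 9*((4*(-6) - 45) + 22) - 171*sqrt(133)) - 3050) + 7246 = ((-171 + 9*((-24 - 45) + 22) - 171*sqrt(133)) - 3050) + 7246 = ((-171 + 9*(-69 + 22) - 171*sqrt(133)) - 3050) + 7246 = ((-171 + 9*(-47) - 171*sqrt(133)) - 3050) + 7246 = ((-171 - 423 - 171*sqrt(133)) - 3050) + 7246 = ((-594 - 171*sqrt(133)) - 3050) + 7246 = (-3644 - 171*sqrt(133)) + 7246 = 3602 - 171*sqrt(133)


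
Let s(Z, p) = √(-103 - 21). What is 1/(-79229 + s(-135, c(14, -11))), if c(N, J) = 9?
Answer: -79229/6277234565 - 2*I*√31/6277234565 ≈ -1.2622e-5 - 1.774e-9*I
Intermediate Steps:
s(Z, p) = 2*I*√31 (s(Z, p) = √(-124) = 2*I*√31)
1/(-79229 + s(-135, c(14, -11))) = 1/(-79229 + 2*I*√31)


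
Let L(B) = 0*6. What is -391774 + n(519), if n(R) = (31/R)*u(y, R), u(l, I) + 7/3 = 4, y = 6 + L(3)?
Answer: -609991963/1557 ≈ -3.9177e+5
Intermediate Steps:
L(B) = 0
y = 6 (y = 6 + 0 = 6)
u(l, I) = 5/3 (u(l, I) = -7/3 + 4 = 5/3)
n(R) = 155/(3*R) (n(R) = (31/R)*(5/3) = 155/(3*R))
-391774 + n(519) = -391774 + (155/3)/519 = -391774 + (155/3)*(1/519) = -391774 + 155/1557 = -609991963/1557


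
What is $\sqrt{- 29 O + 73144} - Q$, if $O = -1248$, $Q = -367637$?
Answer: $367637 + 2 \sqrt{27334} \approx 3.6797 \cdot 10^{5}$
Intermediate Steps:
$\sqrt{- 29 O + 73144} - Q = \sqrt{\left(-29\right) \left(-1248\right) + 73144} - -367637 = \sqrt{36192 + 73144} + 367637 = \sqrt{109336} + 367637 = 2 \sqrt{27334} + 367637 = 367637 + 2 \sqrt{27334}$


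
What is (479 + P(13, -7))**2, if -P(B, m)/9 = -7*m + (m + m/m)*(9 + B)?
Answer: 1503076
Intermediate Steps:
P(B, m) = 63*m - 9*(1 + m)*(9 + B) (P(B, m) = -9*(-7*m + (m + m/m)*(9 + B)) = -9*(-7*m + (m + 1)*(9 + B)) = -9*(-7*m + (1 + m)*(9 + B)) = 63*m - 9*(1 + m)*(9 + B))
(479 + P(13, -7))**2 = (479 + (-81 - 18*(-7) - 9*13 - 9*13*(-7)))**2 = (479 + (-81 + 126 - 117 + 819))**2 = (479 + 747)**2 = 1226**2 = 1503076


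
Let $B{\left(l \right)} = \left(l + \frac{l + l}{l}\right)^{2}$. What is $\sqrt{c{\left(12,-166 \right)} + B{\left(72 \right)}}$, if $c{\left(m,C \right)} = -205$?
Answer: $\sqrt{5271} \approx 72.602$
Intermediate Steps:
$B{\left(l \right)} = \left(2 + l\right)^{2}$ ($B{\left(l \right)} = \left(l + \frac{2 l}{l}\right)^{2} = \left(l + 2\right)^{2} = \left(2 + l\right)^{2}$)
$\sqrt{c{\left(12,-166 \right)} + B{\left(72 \right)}} = \sqrt{-205 + \left(2 + 72\right)^{2}} = \sqrt{-205 + 74^{2}} = \sqrt{-205 + 5476} = \sqrt{5271}$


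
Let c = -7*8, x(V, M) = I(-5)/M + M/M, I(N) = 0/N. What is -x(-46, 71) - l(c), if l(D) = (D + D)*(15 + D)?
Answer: -4593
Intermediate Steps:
I(N) = 0
x(V, M) = 1 (x(V, M) = 0/M + M/M = 0 + 1 = 1)
c = -56
l(D) = 2*D*(15 + D) (l(D) = (2*D)*(15 + D) = 2*D*(15 + D))
-x(-46, 71) - l(c) = -1*1 - 2*(-56)*(15 - 56) = -1 - 2*(-56)*(-41) = -1 - 1*4592 = -1 - 4592 = -4593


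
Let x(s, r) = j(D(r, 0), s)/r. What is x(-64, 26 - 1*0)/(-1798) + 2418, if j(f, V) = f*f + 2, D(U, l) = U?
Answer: 56517993/23374 ≈ 2418.0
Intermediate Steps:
j(f, V) = 2 + f**2 (j(f, V) = f**2 + 2 = 2 + f**2)
x(s, r) = (2 + r**2)/r
x(-64, 26 - 1*0)/(-1798) + 2418 = ((26 - 1*0) + 2/(26 - 1*0))/(-1798) + 2418 = ((26 + 0) + 2/(26 + 0))*(-1/1798) + 2418 = (26 + 2/26)*(-1/1798) + 2418 = (26 + 2*(1/26))*(-1/1798) + 2418 = (26 + 1/13)*(-1/1798) + 2418 = (339/13)*(-1/1798) + 2418 = -339/23374 + 2418 = 56517993/23374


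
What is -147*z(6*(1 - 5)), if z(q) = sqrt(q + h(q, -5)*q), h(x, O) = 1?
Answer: -588*I*sqrt(3) ≈ -1018.4*I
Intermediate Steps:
z(q) = sqrt(2)*sqrt(q) (z(q) = sqrt(q + 1*q) = sqrt(q + q) = sqrt(2*q) = sqrt(2)*sqrt(q))
-147*z(6*(1 - 5)) = -147*sqrt(2)*sqrt(6*(1 - 5)) = -147*sqrt(2)*sqrt(6*(-4)) = -147*sqrt(2)*sqrt(-24) = -147*sqrt(2)*2*I*sqrt(6) = -588*I*sqrt(3)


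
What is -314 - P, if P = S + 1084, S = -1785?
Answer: 387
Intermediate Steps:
P = -701 (P = -1785 + 1084 = -701)
-314 - P = -314 - 1*(-701) = -314 + 701 = 387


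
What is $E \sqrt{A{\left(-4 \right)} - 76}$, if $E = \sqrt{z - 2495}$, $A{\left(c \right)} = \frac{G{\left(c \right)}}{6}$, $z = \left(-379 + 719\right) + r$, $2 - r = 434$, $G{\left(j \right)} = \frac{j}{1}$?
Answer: $- \frac{\sqrt{1785030}}{3} \approx -445.35$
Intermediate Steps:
$G{\left(j \right)} = j$ ($G{\left(j \right)} = j 1 = j$)
$r = -432$ ($r = 2 - 434 = -432$)
$z = -92$ ($z = \left(-379 + 719\right) - 432 = 340 - 432 = -92$)
$A{\left(c \right)} = \frac{c}{6}$
$E = i \sqrt{2587}$ ($E = \sqrt{-92 - 2495} = \sqrt{-2587} = i \sqrt{2587} \approx 50.863 i$)
$E \sqrt{A{\left(-4 \right)} - 76} = i \sqrt{2587} \sqrt{\frac{1}{6} \left(-4\right) - 76} = i \sqrt{2587} \sqrt{- \frac{2}{3} - 76} = i \sqrt{2587} \sqrt{- \frac{230}{3}} = i \sqrt{2587} \frac{i \sqrt{690}}{3} = - \frac{\sqrt{1785030}}{3}$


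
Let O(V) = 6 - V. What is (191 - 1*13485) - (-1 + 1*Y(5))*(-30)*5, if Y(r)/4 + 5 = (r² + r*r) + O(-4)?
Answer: 19556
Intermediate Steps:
Y(r) = 20 + 8*r² (Y(r) = -20 + 4*((r² + r*r) + (6 - 1*(-4))) = -20 + 4*((r² + r²) + (6 + 4)) = -20 + 4*(2*r² + 10) = -20 + 4*(10 + 2*r²) = -20 + (40 + 8*r²) = 20 + 8*r²)
(191 - 1*13485) - (-1 + 1*Y(5))*(-30)*5 = (191 - 1*13485) - (-1 + 1*(20 + 8*5²))*(-30)*5 = (191 - 13485) - (-1 + 1*(20 + 8*25))*(-30)*5 = -13294 - (-1 + 1*(20 + 200))*(-30)*5 = -13294 - (-1 + 1*220)*(-30)*5 = -13294 - (-1 + 220)*(-30)*5 = -13294 - 219*(-30)*5 = -13294 - (-6570)*5 = -13294 - 1*(-32850) = -13294 + 32850 = 19556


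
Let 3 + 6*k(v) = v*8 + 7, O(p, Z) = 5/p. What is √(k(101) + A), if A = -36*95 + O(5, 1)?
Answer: I*√29553/3 ≈ 57.303*I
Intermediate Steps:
k(v) = ⅔ + 4*v/3 (k(v) = -½ + (v*8 + 7)/6 = -½ + (8*v + 7)/6 = -½ + (7 + 8*v)/6 = -½ + (7/6 + 4*v/3) = ⅔ + 4*v/3)
A = -3419 (A = -36*95 + 5/5 = -3420 + 5*(⅕) = -3420 + 1 = -3419)
√(k(101) + A) = √((⅔ + (4/3)*101) - 3419) = √((⅔ + 404/3) - 3419) = √(406/3 - 3419) = √(-9851/3) = I*√29553/3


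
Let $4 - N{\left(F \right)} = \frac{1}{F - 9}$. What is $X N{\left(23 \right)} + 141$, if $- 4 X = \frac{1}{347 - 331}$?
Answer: $\frac{126281}{896} \approx 140.94$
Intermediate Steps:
$N{\left(F \right)} = 4 - \frac{1}{-9 + F}$ ($N{\left(F \right)} = 4 - \frac{1}{F - 9} = 4 - \frac{1}{-9 + F}$)
$X = - \frac{1}{64}$ ($X = - \frac{1}{4 \left(347 - 331\right)} = - \frac{1}{4 \cdot 16} = \left(- \frac{1}{4}\right) \frac{1}{16} = - \frac{1}{64} \approx -0.015625$)
$X N{\left(23 \right)} + 141 = - \frac{\frac{1}{-9 + 23} \left(-37 + 4 \cdot 23\right)}{64} + 141 = - \frac{\frac{1}{14} \left(-37 + 92\right)}{64} + 141 = - \frac{\frac{1}{14} \cdot 55}{64} + 141 = \left(- \frac{1}{64}\right) \frac{55}{14} + 141 = - \frac{55}{896} + 141 = \frac{126281}{896}$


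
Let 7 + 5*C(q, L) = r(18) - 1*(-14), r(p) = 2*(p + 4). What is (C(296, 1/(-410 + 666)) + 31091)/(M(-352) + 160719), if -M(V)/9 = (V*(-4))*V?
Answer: 155506/23106315 ≈ 0.0067300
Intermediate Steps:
r(p) = 8 + 2*p (r(p) = 2*(4 + p) = 8 + 2*p)
C(q, L) = 51/5 (C(q, L) = -7/5 + ((8 + 2*18) - 1*(-14))/5 = -7/5 + ((8 + 36) + 14)/5 = -7/5 + (44 + 14)/5 = -7/5 + (⅕)*58 = -7/5 + 58/5 = 51/5)
M(V) = 36*V² (M(V) = -9*V*(-4)*V = -9*(-4*V)*V = -(-36)*V² = 36*V²)
(C(296, 1/(-410 + 666)) + 31091)/(M(-352) + 160719) = (51/5 + 31091)/(36*(-352)² + 160719) = 155506/(5*(36*123904 + 160719)) = 155506/(5*(4460544 + 160719)) = (155506/5)/4621263 = (155506/5)*(1/4621263) = 155506/23106315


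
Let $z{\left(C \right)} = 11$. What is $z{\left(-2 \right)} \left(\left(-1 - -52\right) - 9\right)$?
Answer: $462$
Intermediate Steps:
$z{\left(-2 \right)} \left(\left(-1 - -52\right) - 9\right) = 11 \left(\left(-1 - -52\right) - 9\right) = 11 \left(\left(-1 + 52\right) - 9\right) = 11 \left(51 - 9\right) = 11 \cdot 42 = 462$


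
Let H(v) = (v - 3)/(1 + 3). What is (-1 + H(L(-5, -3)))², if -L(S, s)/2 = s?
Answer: 1/16 ≈ 0.062500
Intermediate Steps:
L(S, s) = -2*s
H(v) = -¾ + v/4 (H(v) = (-3 + v)/4 = (-3 + v)*(¼) = -¾ + v/4)
(-1 + H(L(-5, -3)))² = (-1 + (-¾ + (-2*(-3))/4))² = (-1 + (-¾ + (¼)*6))² = (-1 + (-¾ + 3/2))² = (-1 + ¾)² = (-¼)² = 1/16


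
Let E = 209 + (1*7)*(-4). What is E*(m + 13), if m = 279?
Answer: 52852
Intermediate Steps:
E = 181 (E = 209 + 7*(-4) = 209 - 28 = 181)
E*(m + 13) = 181*(279 + 13) = 181*292 = 52852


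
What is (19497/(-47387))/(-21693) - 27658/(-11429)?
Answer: 9477237247297/3916208532313 ≈ 2.4200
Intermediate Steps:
(19497/(-47387))/(-21693) - 27658/(-11429) = (19497*(-1/47387))*(-1/21693) - 27658*(-1/11429) = -19497/47387*(-1/21693) + 27658/11429 = 6499/342655397 + 27658/11429 = 9477237247297/3916208532313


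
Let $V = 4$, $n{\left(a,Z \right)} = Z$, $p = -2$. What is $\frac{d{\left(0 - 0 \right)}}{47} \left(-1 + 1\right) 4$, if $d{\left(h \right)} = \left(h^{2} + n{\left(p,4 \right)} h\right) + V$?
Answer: $0$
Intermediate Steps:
$d{\left(h \right)} = 4 + h^{2} + 4 h$ ($d{\left(h \right)} = \left(h^{2} + 4 h\right) + 4 = 4 + h^{2} + 4 h$)
$\frac{d{\left(0 - 0 \right)}}{47} \left(-1 + 1\right) 4 = \frac{4 + \left(0 - 0\right)^{2} + 4 \left(0 - 0\right)}{47} \left(-1 + 1\right) 4 = \left(4 + \left(0 + 0\right)^{2} + 4 \left(0 + 0\right)\right) \frac{1}{47} \cdot 0 \cdot 4 = \left(4 + 0^{2} + 4 \cdot 0\right) \frac{1}{47} \cdot 0 = \left(4 + 0 + 0\right) \frac{1}{47} \cdot 0 = 4 \cdot \frac{1}{47} \cdot 0 = \frac{4}{47} \cdot 0 = 0$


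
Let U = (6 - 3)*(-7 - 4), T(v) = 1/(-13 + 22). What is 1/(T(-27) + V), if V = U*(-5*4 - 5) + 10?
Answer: 9/7516 ≈ 0.0011974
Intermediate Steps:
T(v) = 1/9
U = -33 (U = 3*(-11) = -33)
V = 835 (V = -33*(-5*4 - 5) + 10 = -33*(-20 - 5) + 10 = -33*(-25) + 10 = 825 + 10 = 835)
1/(T(-27) + V) = 1/(1/9 + 835) = 1/(7516/9) = 9/7516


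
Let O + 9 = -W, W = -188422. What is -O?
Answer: -188413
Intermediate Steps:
O = 188413 (O = -9 - 1*(-188422) = -9 + 188422 = 188413)
-O = -1*188413 = -188413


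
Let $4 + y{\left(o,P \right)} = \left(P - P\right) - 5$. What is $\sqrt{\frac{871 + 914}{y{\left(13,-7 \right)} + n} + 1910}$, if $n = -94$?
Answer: $\frac{\sqrt{20079335}}{103} \approx 43.505$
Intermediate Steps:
$y{\left(o,P \right)} = -9$ ($y{\left(o,P \right)} = -4 + \left(\left(P - P\right) - 5\right) = -4 + \left(0 - 5\right) = -4 - 5 = -9$)
$\sqrt{\frac{871 + 914}{y{\left(13,-7 \right)} + n} + 1910} = \sqrt{\frac{871 + 914}{-9 - 94} + 1910} = \sqrt{\frac{1785}{-103} + 1910} = \sqrt{1785 \left(- \frac{1}{103}\right) + 1910} = \sqrt{- \frac{1785}{103} + 1910} = \sqrt{\frac{194945}{103}} = \frac{\sqrt{20079335}}{103}$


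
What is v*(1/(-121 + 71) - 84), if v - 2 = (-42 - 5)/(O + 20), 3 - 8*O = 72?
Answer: 407497/2275 ≈ 179.12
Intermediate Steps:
O = -69/8 (O = 3/8 - ⅛*72 = 3/8 - 9 = -69/8 ≈ -8.6250)
v = -194/91 (v = 2 + (-42 - 5)/(-69/8 + 20) = 2 - 47/91/8 = 2 - 47*8/91 = 2 - 376/91 = -194/91 ≈ -2.1319)
v*(1/(-121 + 71) - 84) = -194*(1/(-121 + 71) - 84)/91 = -194*(1/(-50) - 84)/91 = -194*(-1/50 - 84)/91 = -194/91*(-4201/50) = 407497/2275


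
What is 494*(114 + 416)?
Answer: 261820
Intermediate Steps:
494*(114 + 416) = 494*530 = 261820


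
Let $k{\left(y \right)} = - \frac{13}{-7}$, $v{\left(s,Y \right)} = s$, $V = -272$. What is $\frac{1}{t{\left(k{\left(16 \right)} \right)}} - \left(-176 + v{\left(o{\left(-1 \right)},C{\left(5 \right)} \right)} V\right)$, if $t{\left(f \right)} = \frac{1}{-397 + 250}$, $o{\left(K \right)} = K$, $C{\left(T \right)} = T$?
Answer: $-243$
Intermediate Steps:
$k{\left(y \right)} = \frac{13}{7}$ ($k{\left(y \right)} = \left(-13\right) \left(- \frac{1}{7}\right) = \frac{13}{7}$)
$t{\left(f \right)} = - \frac{1}{147}$ ($t{\left(f \right)} = \frac{1}{-147} = - \frac{1}{147}$)
$\frac{1}{t{\left(k{\left(16 \right)} \right)}} - \left(-176 + v{\left(o{\left(-1 \right)},C{\left(5 \right)} \right)} V\right) = \frac{1}{- \frac{1}{147}} - \left(-176 - -272\right) = -147 - \left(-176 + 272\right) = -147 - 96 = -243$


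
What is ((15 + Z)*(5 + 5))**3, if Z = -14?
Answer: 1000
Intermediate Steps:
((15 + Z)*(5 + 5))**3 = ((15 - 14)*(5 + 5))**3 = (1*10)**3 = 10**3 = 1000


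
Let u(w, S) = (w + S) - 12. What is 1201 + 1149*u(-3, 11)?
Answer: -3395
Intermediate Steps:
u(w, S) = -12 + S + w (u(w, S) = (S + w) - 12 = -12 + S + w)
1201 + 1149*u(-3, 11) = 1201 + 1149*(-12 + 11 - 3) = 1201 + 1149*(-4) = 1201 - 4596 = -3395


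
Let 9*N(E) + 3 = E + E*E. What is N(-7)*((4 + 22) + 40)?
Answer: 286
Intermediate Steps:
N(E) = -⅓ + E/9 + E²/9 (N(E) = -⅓ + (E + E*E)/9 = -⅓ + (E + E²)/9 = -⅓ + (E/9 + E²/9) = -⅓ + E/9 + E²/9)
N(-7)*((4 + 22) + 40) = (-⅓ + (⅑)*(-7) + (⅑)*(-7)²)*((4 + 22) + 40) = (-⅓ - 7/9 + (⅑)*49)*(26 + 40) = (-⅓ - 7/9 + 49/9)*66 = (13/3)*66 = 286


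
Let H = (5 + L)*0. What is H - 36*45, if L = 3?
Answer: -1620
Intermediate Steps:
H = 0 (H = (5 + 3)*0 = 8*0 = 0)
H - 36*45 = 0 - 36*45 = 0 - 1620 = -1620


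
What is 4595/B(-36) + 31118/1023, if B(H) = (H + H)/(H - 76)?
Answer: 22029884/3069 ≈ 7178.2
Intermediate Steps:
B(H) = 2*H/(-76 + H) (B(H) = (2*H)/(-76 + H) = 2*H/(-76 + H))
4595/B(-36) + 31118/1023 = 4595/((2*(-36)/(-76 - 36))) + 31118/1023 = 4595/((2*(-36)/(-112))) + 31118*(1/1023) = 4595/((2*(-36)*(-1/112))) + 31118/1023 = 4595/(9/14) + 31118/1023 = 4595*(14/9) + 31118/1023 = 64330/9 + 31118/1023 = 22029884/3069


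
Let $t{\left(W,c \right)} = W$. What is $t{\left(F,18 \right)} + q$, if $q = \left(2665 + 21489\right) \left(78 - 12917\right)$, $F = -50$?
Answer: $-310113256$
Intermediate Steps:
$q = -310113206$ ($q = 24154 \left(-12839\right) = -310113206$)
$t{\left(F,18 \right)} + q = -50 - 310113206 = -310113256$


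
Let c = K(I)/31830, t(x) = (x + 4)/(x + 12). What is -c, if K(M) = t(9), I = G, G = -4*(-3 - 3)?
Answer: -13/668430 ≈ -1.9449e-5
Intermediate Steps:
t(x) = (4 + x)/(12 + x)
G = 24 (G = -4*(-6) = 24)
I = 24
K(M) = 13/21 (K(M) = (4 + 9)/(12 + 9) = 13/21)
c = 13/668430 (c = (13/21)/31830 = (13/21)*(1/31830) = 13/668430 ≈ 1.9449e-5)
-c = -1*13/668430 = -13/668430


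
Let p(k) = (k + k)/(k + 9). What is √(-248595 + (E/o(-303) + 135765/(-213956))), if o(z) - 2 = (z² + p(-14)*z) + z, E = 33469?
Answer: I*√8964020243368765722061390/6004889096 ≈ 498.59*I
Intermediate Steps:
p(k) = 2*k/(9 + k) (p(k) = (2*k)/(9 + k) = 2*k/(9 + k))
o(z) = 2 + z² + 33*z/5 (o(z) = 2 + ((z² + (2*(-14)/(9 - 14))*z) + z) = 2 + ((z² + (2*(-14)/(-5))*z) + z) = 2 + ((z² + (2*(-14)*(-⅕))*z) + z) = 2 + ((z² + 28*z/5) + z) = 2 + (z² + 33*z/5) = 2 + z² + 33*z/5)
√(-248595 + (E/o(-303) + 135765/(-213956))) = √(-248595 + (33469/(2 + (-303)² + (33/5)*(-303)) + 135765/(-213956))) = √(-248595 + (33469/(2 + 91809 - 9999/5) + 135765*(-1/213956))) = √(-248595 + (33469/(449056/5) - 135765/213956)) = √(-248595 + (33469*(5/449056) - 135765/213956)) = √(-248595 + (167345/449056 - 135765/213956)) = √(-248595 - 6290405255/24019556384) = √(-5971147909685735/24019556384) = I*√8964020243368765722061390/6004889096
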